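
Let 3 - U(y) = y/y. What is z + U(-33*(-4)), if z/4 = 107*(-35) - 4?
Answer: -14994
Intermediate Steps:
U(y) = 2 (U(y) = 3 - y/y = 3 - 1*1 = 3 - 1 = 2)
z = -14996 (z = 4*(107*(-35) - 4) = 4*(-3745 - 4) = 4*(-3749) = -14996)
z + U(-33*(-4)) = -14996 + 2 = -14994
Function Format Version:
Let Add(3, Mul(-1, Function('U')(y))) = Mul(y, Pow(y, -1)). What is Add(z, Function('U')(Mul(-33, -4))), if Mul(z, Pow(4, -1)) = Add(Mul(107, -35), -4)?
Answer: -14994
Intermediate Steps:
Function('U')(y) = 2 (Function('U')(y) = Add(3, Mul(-1, Mul(y, Pow(y, -1)))) = Add(3, Mul(-1, 1)) = Add(3, -1) = 2)
z = -14996 (z = Mul(4, Add(Mul(107, -35), -4)) = Mul(4, Add(-3745, -4)) = Mul(4, -3749) = -14996)
Add(z, Function('U')(Mul(-33, -4))) = Add(-14996, 2) = -14994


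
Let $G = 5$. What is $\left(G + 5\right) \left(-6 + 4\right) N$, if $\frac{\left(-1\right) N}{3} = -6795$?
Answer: $-407700$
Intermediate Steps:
$N = 20385$ ($N = \left(-3\right) \left(-6795\right) = 20385$)
$\left(G + 5\right) \left(-6 + 4\right) N = \left(5 + 5\right) \left(-6 + 4\right) 20385 = 10 \left(-2\right) 20385 = \left(-20\right) 20385 = -407700$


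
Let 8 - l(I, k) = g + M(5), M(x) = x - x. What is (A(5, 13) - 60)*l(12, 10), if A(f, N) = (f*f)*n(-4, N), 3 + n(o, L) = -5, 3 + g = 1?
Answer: -2600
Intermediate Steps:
M(x) = 0
g = -2 (g = -3 + 1 = -2)
n(o, L) = -8 (n(o, L) = -3 - 5 = -8)
l(I, k) = 10 (l(I, k) = 8 - (-2 + 0) = 8 - 1*(-2) = 8 + 2 = 10)
A(f, N) = -8*f**2 (A(f, N) = (f*f)*(-8) = f**2*(-8) = -8*f**2)
(A(5, 13) - 60)*l(12, 10) = (-8*5**2 - 60)*10 = (-8*25 - 60)*10 = (-200 - 60)*10 = -260*10 = -2600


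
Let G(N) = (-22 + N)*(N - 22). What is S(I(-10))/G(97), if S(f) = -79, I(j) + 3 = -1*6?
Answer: -79/5625 ≈ -0.014044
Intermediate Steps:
I(j) = -9 (I(j) = -3 - 1*6 = -3 - 6 = -9)
G(N) = (-22 + N)**2 (G(N) = (-22 + N)*(-22 + N) = (-22 + N)**2)
S(I(-10))/G(97) = -79/(-22 + 97)**2 = -79/(75**2) = -79/5625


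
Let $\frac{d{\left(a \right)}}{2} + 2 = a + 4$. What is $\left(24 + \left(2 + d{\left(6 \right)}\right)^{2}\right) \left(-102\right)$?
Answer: $-35496$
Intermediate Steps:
$d{\left(a \right)} = 4 + 2 a$ ($d{\left(a \right)} = -4 + 2 \left(a + 4\right) = -4 + 2 \left(4 + a\right) = -4 + \left(8 + 2 a\right) = 4 + 2 a$)
$\left(24 + \left(2 + d{\left(6 \right)}\right)^{2}\right) \left(-102\right) = \left(24 + \left(2 + \left(4 + 2 \cdot 6\right)\right)^{2}\right) \left(-102\right) = \left(24 + \left(2 + \left(4 + 12\right)\right)^{2}\right) \left(-102\right) = \left(24 + \left(2 + 16\right)^{2}\right) \left(-102\right) = \left(24 + 18^{2}\right) \left(-102\right) = \left(24 + 324\right) \left(-102\right) = 348 \left(-102\right) = -35496$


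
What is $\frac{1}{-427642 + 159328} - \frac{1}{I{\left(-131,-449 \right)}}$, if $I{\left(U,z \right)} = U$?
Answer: $\frac{268183}{35149134} \approx 0.0076299$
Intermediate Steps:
$\frac{1}{-427642 + 159328} - \frac{1}{I{\left(-131,-449 \right)}} = \frac{1}{-427642 + 159328} - \frac{1}{-131} = \frac{1}{-268314} - - \frac{1}{131} = - \frac{1}{268314} + \frac{1}{131} = \frac{268183}{35149134}$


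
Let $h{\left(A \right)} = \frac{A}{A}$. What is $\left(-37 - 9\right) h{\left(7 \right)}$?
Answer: $-46$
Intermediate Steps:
$h{\left(A \right)} = 1$
$\left(-37 - 9\right) h{\left(7 \right)} = \left(-37 - 9\right) 1 = \left(-46\right) 1 = -46$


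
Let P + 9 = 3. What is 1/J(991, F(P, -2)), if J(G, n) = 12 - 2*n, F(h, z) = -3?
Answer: 1/18 ≈ 0.055556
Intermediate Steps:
P = -6 (P = -9 + 3 = -6)
1/J(991, F(P, -2)) = 1/(12 - 2*(-3)) = 1/(12 + 6) = 1/18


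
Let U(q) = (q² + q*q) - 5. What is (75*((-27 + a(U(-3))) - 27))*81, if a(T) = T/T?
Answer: -321975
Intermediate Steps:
U(q) = -5 + 2*q² (U(q) = (q² + q²) - 5 = 2*q² - 5 = -5 + 2*q²)
a(T) = 1
(75*((-27 + a(U(-3))) - 27))*81 = (75*((-27 + 1) - 27))*81 = (75*(-26 - 27))*81 = (75*(-53))*81 = -3975*81 = -321975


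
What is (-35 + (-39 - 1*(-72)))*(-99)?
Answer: 198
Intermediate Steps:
(-35 + (-39 - 1*(-72)))*(-99) = (-35 + (-39 + 72))*(-99) = (-35 + 33)*(-99) = -2*(-99) = 198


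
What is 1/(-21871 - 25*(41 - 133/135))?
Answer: -27/617527 ≈ -4.3723e-5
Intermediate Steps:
1/(-21871 - 25*(41 - 133/135)) = 1/(-21871 - 25*5402/135) = 1/(-21871 - 27010/27) = 1/(-617527/27) = -27/617527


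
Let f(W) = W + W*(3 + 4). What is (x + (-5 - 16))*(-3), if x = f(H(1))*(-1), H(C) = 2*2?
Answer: 159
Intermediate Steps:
H(C) = 4
f(W) = 8*W (f(W) = W + W*7 = W + 7*W = 8*W)
x = -32 (x = (8*4)*(-1) = 32*(-1) = -32)
(x + (-5 - 16))*(-3) = (-32 + (-5 - 16))*(-3) = (-32 - 21)*(-3) = -53*(-3) = 159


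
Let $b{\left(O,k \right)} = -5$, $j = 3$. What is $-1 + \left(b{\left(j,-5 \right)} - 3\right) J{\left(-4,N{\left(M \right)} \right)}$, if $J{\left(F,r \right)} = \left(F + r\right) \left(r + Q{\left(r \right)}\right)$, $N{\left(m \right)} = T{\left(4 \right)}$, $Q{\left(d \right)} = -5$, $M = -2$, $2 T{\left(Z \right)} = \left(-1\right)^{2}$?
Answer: $-127$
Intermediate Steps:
$T{\left(Z \right)} = \frac{1}{2}$ ($T{\left(Z \right)} = \frac{\left(-1\right)^{2}}{2} = \frac{1}{2} \cdot 1 = \frac{1}{2}$)
$N{\left(m \right)} = \frac{1}{2}$
$J{\left(F,r \right)} = \left(-5 + r\right) \left(F + r\right)$ ($J{\left(F,r \right)} = \left(F + r\right) \left(r - 5\right) = \left(F + r\right) \left(-5 + r\right) = \left(-5 + r\right) \left(F + r\right)$)
$-1 + \left(b{\left(j,-5 \right)} - 3\right) J{\left(-4,N{\left(M \right)} \right)} = -1 + \left(-5 - 3\right) \left(\left(\frac{1}{2}\right)^{2} - -20 - \frac{5}{2} - 2\right) = -1 - 8 \left(\frac{1}{4} + 20 - \frac{5}{2} - 2\right) = -1 - 126 = -127$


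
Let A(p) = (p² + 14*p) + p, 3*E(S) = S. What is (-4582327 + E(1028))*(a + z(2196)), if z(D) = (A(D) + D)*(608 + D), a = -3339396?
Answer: -62393963903080212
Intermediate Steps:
E(S) = S/3
A(p) = p² + 15*p
z(D) = (608 + D)*(D + D*(15 + D)) (z(D) = (D*(15 + D) + D)*(608 + D) = (D + D*(15 + D))*(608 + D) = (608 + D)*(D + D*(15 + D)))
(-4582327 + E(1028))*(a + z(2196)) = (-4582327 + (⅓)*1028)*(-3339396 + 2196*(9728 + 2196² + 624*2196)) = (-4582327 + 1028/3)*(-3339396 + 2196*(9728 + 4822416 + 1370304)) = -13745953*(-3339396 + 2196*6202448)/3 = -13745953*(-3339396 + 13620575808)/3 = -13745953/3*13617236412 = -62393963903080212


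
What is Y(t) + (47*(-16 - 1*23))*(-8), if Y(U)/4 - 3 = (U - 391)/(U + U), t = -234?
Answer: 1717717/117 ≈ 14681.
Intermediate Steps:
Y(U) = 12 + 2*(-391 + U)/U (Y(U) = 12 + 4*((U - 391)/(U + U)) = 12 + 4*((-391 + U)/((2*U))) = 12 + 4*((-391 + U)*(1/(2*U))) = 12 + 4*((-391 + U)/(2*U)) = 12 + 2*(-391 + U)/U)
Y(t) + (47*(-16 - 1*23))*(-8) = (14 - 782/(-234)) + (47*(-16 - 1*23))*(-8) = (14 - 782*(-1/234)) + (47*(-16 - 23))*(-8) = (14 + 391/117) + (47*(-39))*(-8) = 2029/117 - 1833*(-8) = 2029/117 + 14664 = 1717717/117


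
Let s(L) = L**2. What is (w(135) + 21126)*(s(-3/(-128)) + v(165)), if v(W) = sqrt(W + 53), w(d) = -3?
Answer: 190107/16384 + 21123*sqrt(218) ≈ 3.1189e+5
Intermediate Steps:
v(W) = sqrt(53 + W)
(w(135) + 21126)*(s(-3/(-128)) + v(165)) = (-3 + 21126)*((-3/(-128))**2 + sqrt(53 + 165)) = 21123*((-3*(-1/128))**2 + sqrt(218)) = 21123*((3/128)**2 + sqrt(218)) = 21123*(9/16384 + sqrt(218)) = 190107/16384 + 21123*sqrt(218)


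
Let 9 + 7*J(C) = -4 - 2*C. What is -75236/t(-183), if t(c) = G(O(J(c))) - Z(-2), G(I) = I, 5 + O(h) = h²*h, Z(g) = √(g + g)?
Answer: -141885172992297/241837909209905 - 2212860041*I/241837909209905 ≈ -0.5867 - 9.1502e-6*I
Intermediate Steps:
Z(g) = √2*√g (Z(g) = √(2*g) = √2*√g)
J(C) = -13/7 - 2*C/7 (J(C) = -9/7 + (-4 - 2*C)/7 = -9/7 + (-4/7 - 2*C/7) = -13/7 - 2*C/7)
O(h) = -5 + h³ (O(h) = -5 + h²*h = -5 + h³)
t(c) = -5 + (-13/7 - 2*c/7)³ - 2*I (t(c) = (-5 + (-13/7 - 2*c/7)³) - √2*√(-2) = (-5 + (-13/7 - 2*c/7)³) - √2*I*√2 = (-5 + (-13/7 - 2*c/7)³) - 2*I = -5 + (-13/7 - 2*c/7)³ - 2*I)
-75236/t(-183) = -75236/(-5 - 2*I - (13 + 2*(-183))³/343) = -75236/(-5 - 2*I - (13 - 366)³/343) = -75236/(-5 - 2*I - 1/343*(-353)³) = -75236/(-5 - 2*I - 1/343*(-43986977)) = -75236/(-5 - 2*I + 43986977/343) = -75236*117649*(43985262/343 + 2*I)/1934703273679240 = -2212860041*(43985262/343 + 2*I)/483675818419810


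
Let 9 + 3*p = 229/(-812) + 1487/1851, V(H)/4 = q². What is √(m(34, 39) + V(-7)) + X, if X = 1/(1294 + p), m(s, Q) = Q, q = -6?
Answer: 4509036/5821949041 + √183 ≈ 13.529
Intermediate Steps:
V(H) = 144 (V(H) = 4*(-6)² = 4*36 = 144)
p = -12743543/4509036 (p = -3 + (229/(-812) + 1487/1851)/3 = -3 + (229*(-1/812) + 1487*(1/1851))/3 = -3 + (-229/812 + 1487/1851)/3 = -3 + (⅓)*(783565/1503012) = -3 + 783565/4509036 = -12743543/4509036 ≈ -2.8262)
X = 4509036/5821949041 (X = 1/(1294 - 12743543/4509036) = 1/(5821949041/4509036) = 4509036/5821949041 ≈ 0.00077449)
√(m(34, 39) + V(-7)) + X = √(39 + 144) + 4509036/5821949041 = √183 + 4509036/5821949041 = 4509036/5821949041 + √183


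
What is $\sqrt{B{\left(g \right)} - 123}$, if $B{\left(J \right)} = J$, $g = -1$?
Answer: $2 i \sqrt{31} \approx 11.136 i$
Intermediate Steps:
$\sqrt{B{\left(g \right)} - 123} = \sqrt{-1 - 123} = \sqrt{-124} = 2 i \sqrt{31}$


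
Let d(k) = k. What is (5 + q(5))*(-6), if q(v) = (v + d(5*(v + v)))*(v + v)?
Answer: -3330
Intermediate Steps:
q(v) = 22*v² (q(v) = (v + 5*(v + v))*(v + v) = (v + 5*(2*v))*(2*v) = (v + 10*v)*(2*v) = (11*v)*(2*v) = 22*v²)
(5 + q(5))*(-6) = (5 + 22*5²)*(-6) = (5 + 22*25)*(-6) = (5 + 550)*(-6) = 555*(-6) = -3330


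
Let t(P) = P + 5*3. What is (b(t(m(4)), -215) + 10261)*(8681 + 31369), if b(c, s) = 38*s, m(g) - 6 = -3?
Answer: 83744550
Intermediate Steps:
m(g) = 3 (m(g) = 6 - 3 = 3)
t(P) = 15 + P (t(P) = P + 15 = 15 + P)
(b(t(m(4)), -215) + 10261)*(8681 + 31369) = (38*(-215) + 10261)*(8681 + 31369) = (-8170 + 10261)*40050 = 2091*40050 = 83744550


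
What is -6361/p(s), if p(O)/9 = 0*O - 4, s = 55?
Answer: 6361/36 ≈ 176.69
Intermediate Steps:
p(O) = -36 (p(O) = 9*(0*O - 4) = 9*(0 - 4) = 9*(-4) = -36)
-6361/p(s) = -6361/(-36) = -6361*(-1/36) = 6361/36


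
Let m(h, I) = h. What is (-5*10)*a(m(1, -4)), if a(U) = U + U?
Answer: -100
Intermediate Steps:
a(U) = 2*U
(-5*10)*a(m(1, -4)) = (-5*10)*(2*1) = -50*2 = -100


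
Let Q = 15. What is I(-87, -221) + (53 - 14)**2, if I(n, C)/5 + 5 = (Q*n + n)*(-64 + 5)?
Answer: 412136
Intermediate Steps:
I(n, C) = -25 - 4720*n (I(n, C) = -25 + 5*((15*n + n)*(-64 + 5)) = -25 + 5*((16*n)*(-59)) = -25 + 5*(-944*n) = -25 - 4720*n)
I(-87, -221) + (53 - 14)**2 = (-25 - 4720*(-87)) + (53 - 14)**2 = (-25 + 410640) + 39**2 = 410615 + 1521 = 412136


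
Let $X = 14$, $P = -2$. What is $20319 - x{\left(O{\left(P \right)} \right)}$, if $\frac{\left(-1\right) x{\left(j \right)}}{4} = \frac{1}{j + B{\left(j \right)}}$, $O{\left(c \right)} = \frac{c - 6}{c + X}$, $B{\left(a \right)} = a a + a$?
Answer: $\frac{40629}{2} \approx 20315.0$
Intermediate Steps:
$B{\left(a \right)} = a + a^{2}$ ($B{\left(a \right)} = a^{2} + a = a + a^{2}$)
$O{\left(c \right)} = \frac{-6 + c}{14 + c}$ ($O{\left(c \right)} = \frac{c - 6}{c + 14} = \frac{-6 + c}{14 + c}$)
$x{\left(j \right)} = - \frac{4}{j + j \left(1 + j\right)}$
$20319 - x{\left(O{\left(P \right)} \right)} = 20319 - - \frac{4}{\frac{-6 - 2}{14 - 2} \left(2 + \frac{-6 - 2}{14 - 2}\right)} = 20319 - - \frac{4}{\frac{1}{12} \left(-8\right) \left(2 + \frac{1}{12} \left(-8\right)\right)} = 20319 - - \frac{4}{\left(- \frac{2}{3}\right) \left(2 - \frac{2}{3}\right)} = 20319 - \left(-4\right) \left(- \frac{3}{2}\right) \frac{1}{\frac{4}{3}} = 20319 - \left(-4\right) \left(- \frac{3}{2}\right) \frac{3}{4} = 20319 - \frac{9}{2} = \frac{40629}{2}$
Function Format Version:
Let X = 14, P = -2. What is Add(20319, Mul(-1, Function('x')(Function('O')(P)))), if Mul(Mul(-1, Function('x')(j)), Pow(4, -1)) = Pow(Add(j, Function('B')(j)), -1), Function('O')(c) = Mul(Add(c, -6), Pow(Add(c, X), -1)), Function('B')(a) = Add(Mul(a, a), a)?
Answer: Rational(40629, 2) ≈ 20315.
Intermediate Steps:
Function('B')(a) = Add(a, Pow(a, 2)) (Function('B')(a) = Add(Pow(a, 2), a) = Add(a, Pow(a, 2)))
Function('O')(c) = Mul(Pow(Add(14, c), -1), Add(-6, c)) (Function('O')(c) = Mul(Add(c, -6), Pow(Add(c, 14), -1)) = Mul(Add(-6, c), Pow(Add(14, c), -1)) = Mul(Pow(Add(14, c), -1), Add(-6, c)))
Function('x')(j) = Mul(-4, Pow(Add(j, Mul(j, Add(1, j))), -1))
Add(20319, Mul(-1, Function('x')(Function('O')(P)))) = Add(20319, Mul(-1, Mul(-4, Pow(Mul(Pow(Add(14, -2), -1), Add(-6, -2)), -1), Pow(Add(2, Mul(Pow(Add(14, -2), -1), Add(-6, -2))), -1)))) = Add(20319, Mul(-1, Mul(-4, Pow(Mul(Pow(12, -1), -8), -1), Pow(Add(2, Mul(Pow(12, -1), -8)), -1)))) = Add(20319, Mul(-1, Mul(-4, Pow(Mul(Rational(1, 12), -8), -1), Pow(Add(2, Mul(Rational(1, 12), -8)), -1)))) = Add(20319, Mul(-1, Mul(-4, Pow(Rational(-2, 3), -1), Pow(Add(2, Rational(-2, 3)), -1)))) = Add(20319, Mul(-1, Mul(-4, Rational(-3, 2), Pow(Rational(4, 3), -1)))) = Add(20319, Mul(-1, Mul(-4, Rational(-3, 2), Rational(3, 4)))) = Add(20319, Mul(-1, Rational(9, 2))) = Add(20319, Rational(-9, 2)) = Rational(40629, 2)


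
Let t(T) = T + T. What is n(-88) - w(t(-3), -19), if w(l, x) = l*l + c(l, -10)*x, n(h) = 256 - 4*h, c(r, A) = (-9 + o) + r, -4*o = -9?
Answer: 1319/4 ≈ 329.75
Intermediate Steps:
o = 9/4 (o = -¼*(-9) = 9/4 ≈ 2.2500)
c(r, A) = -27/4 + r (c(r, A) = (-9 + 9/4) + r = -27/4 + r)
n(h) = 256 - 4*h
t(T) = 2*T
w(l, x) = l² + x*(-27/4 + l) (w(l, x) = l*l + (-27/4 + l)*x = l² + x*(-27/4 + l))
n(-88) - w(t(-3), -19) = (256 - 4*(-88)) - ((2*(-3))² - 27/4*(-19) + (2*(-3))*(-19)) = (256 + 352) - ((-6)² + 513/4 - 6*(-19)) = 608 - (36 + 513/4 + 114) = 608 - 1*1113/4 = 608 - 1113/4 = 1319/4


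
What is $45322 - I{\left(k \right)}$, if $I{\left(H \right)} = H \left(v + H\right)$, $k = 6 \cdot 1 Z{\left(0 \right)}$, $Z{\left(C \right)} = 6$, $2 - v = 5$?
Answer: $44134$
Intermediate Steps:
$v = -3$ ($v = 2 - 5 = -3$)
$k = 36$ ($k = 6 \cdot 1 \cdot 6 = 6 \cdot 6 = 36$)
$I{\left(H \right)} = H \left(-3 + H\right)$
$45322 - I{\left(k \right)} = 45322 - 36 \left(-3 + 36\right) = 45322 - 36 \cdot 33 = 45322 - 1188 = 44134$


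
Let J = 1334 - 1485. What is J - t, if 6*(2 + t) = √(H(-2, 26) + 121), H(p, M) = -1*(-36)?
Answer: -149 - √157/6 ≈ -151.09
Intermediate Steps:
H(p, M) = 36
J = -151
t = -2 + √157/6 (t = -2 + √(36 + 121)/6 = -2 + √157/6 ≈ 0.088327)
J - t = -151 - (-2 + √157/6) = -151 + (2 - √157/6) = -149 - √157/6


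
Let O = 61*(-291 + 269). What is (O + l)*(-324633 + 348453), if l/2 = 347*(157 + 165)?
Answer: 5291041320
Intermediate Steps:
O = -1342 (O = 61*(-22) = -1342)
l = 223468 (l = 2*(347*(157 + 165)) = 2*(347*322) = 2*111734 = 223468)
(O + l)*(-324633 + 348453) = (-1342 + 223468)*(-324633 + 348453) = 222126*23820 = 5291041320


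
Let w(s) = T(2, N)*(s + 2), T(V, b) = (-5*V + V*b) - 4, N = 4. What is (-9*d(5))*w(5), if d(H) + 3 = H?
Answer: 756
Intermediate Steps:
T(V, b) = -4 - 5*V + V*b
d(H) = -3 + H
w(s) = -12 - 6*s (w(s) = (-4 - 5*2 + 2*4)*(s + 2) = (-4 - 10 + 8)*(2 + s) = -6*(2 + s) = -12 - 6*s)
(-9*d(5))*w(5) = (-9*(-3 + 5))*(-12 - 6*5) = (-9*2)*(-12 - 30) = -18*(-42) = 756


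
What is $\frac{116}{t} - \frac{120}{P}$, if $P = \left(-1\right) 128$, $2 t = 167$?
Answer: $\frac{6217}{2672} \approx 2.3267$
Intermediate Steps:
$t = \frac{167}{2}$ ($t = \frac{1}{2} \cdot 167 = \frac{167}{2} \approx 83.5$)
$P = -128$
$\frac{116}{t} - \frac{120}{P} = \frac{116}{\frac{167}{2}} - \frac{120}{-128} = 116 \cdot \frac{2}{167} - - \frac{15}{16} = \frac{232}{167} + \frac{15}{16} = \frac{6217}{2672}$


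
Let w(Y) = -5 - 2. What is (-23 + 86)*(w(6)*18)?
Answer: -7938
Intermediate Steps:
w(Y) = -7
(-23 + 86)*(w(6)*18) = (-23 + 86)*(-7*18) = 63*(-126) = -7938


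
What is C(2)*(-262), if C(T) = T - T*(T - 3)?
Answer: -1048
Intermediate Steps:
C(T) = T - T*(-3 + T)
C(2)*(-262) = (2*(4 - 1*2))*(-262) = (2*(4 - 2))*(-262) = (2*2)*(-262) = 4*(-262) = -1048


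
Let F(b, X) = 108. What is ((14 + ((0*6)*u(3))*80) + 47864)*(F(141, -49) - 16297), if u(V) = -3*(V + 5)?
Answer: -775096942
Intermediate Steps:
u(V) = -15 - 3*V (u(V) = -3*(5 + V) = -15 - 3*V)
((14 + ((0*6)*u(3))*80) + 47864)*(F(141, -49) - 16297) = ((14 + ((0*6)*(-15 - 3*3))*80) + 47864)*(108 - 16297) = ((14 + (0*(-15 - 9))*80) + 47864)*(-16189) = ((14 + (0*(-24))*80) + 47864)*(-16189) = ((14 + 0*80) + 47864)*(-16189) = ((14 + 0) + 47864)*(-16189) = (14 + 47864)*(-16189) = 47878*(-16189) = -775096942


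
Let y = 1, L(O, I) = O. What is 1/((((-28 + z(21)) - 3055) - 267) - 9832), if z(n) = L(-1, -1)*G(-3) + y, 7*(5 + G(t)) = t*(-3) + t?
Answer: -7/92238 ≈ -7.5891e-5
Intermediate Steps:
G(t) = -5 - 2*t/7 (G(t) = -5 + (t*(-3) + t)/7 = -5 + (-3*t + t)/7 = -5 + (-2*t)/7 = -5 - 2*t/7)
z(n) = 36/7 (z(n) = -(-5 - 2/7*(-3)) + 1 = -(-5 + 6/7) + 1 = -1*(-29/7) + 1 = 29/7 + 1 = 36/7)
1/((((-28 + z(21)) - 3055) - 267) - 9832) = 1/((((-28 + 36/7) - 3055) - 267) - 9832) = 1/(((-160/7 - 3055) - 267) - 9832) = 1/((-21545/7 - 267) - 9832) = 1/(-23414/7 - 9832) = 1/(-92238/7) = -7/92238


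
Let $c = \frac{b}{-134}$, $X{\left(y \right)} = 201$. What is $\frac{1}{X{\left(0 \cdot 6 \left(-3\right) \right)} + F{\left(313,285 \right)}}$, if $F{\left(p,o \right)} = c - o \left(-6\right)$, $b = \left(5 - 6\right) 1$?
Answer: $\frac{134}{256075} \approx 0.00052328$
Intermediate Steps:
$b = -1$ ($b = \left(-1\right) 1 = -1$)
$c = \frac{1}{134}$ ($c = - \frac{1}{-134} = \left(-1\right) \left(- \frac{1}{134}\right) = \frac{1}{134} \approx 0.0074627$)
$F{\left(p,o \right)} = \frac{1}{134} + 6 o$ ($F{\left(p,o \right)} = \frac{1}{134} - o \left(-6\right) = \frac{1}{134} - - 6 o = \frac{1}{134} + 6 o$)
$\frac{1}{X{\left(0 \cdot 6 \left(-3\right) \right)} + F{\left(313,285 \right)}} = \frac{1}{201 + \left(\frac{1}{134} + 6 \cdot 285\right)} = \frac{1}{201 + \left(\frac{1}{134} + 1710\right)} = \frac{1}{201 + \frac{229141}{134}} = \frac{1}{\frac{256075}{134}} = \frac{134}{256075}$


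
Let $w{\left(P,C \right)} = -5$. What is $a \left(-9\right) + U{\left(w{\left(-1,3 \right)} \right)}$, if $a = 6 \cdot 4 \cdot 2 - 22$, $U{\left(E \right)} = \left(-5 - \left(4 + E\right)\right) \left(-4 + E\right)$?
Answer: $-198$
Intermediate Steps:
$U{\left(E \right)} = \left(-9 - E\right) \left(-4 + E\right)$
$a = 26$ ($a = 24 \cdot 2 - 22 = 48 - 22 = 26$)
$a \left(-9\right) + U{\left(w{\left(-1,3 \right)} \right)} = 26 \left(-9\right) - -36 = -234 + \left(36 - 25 + 25\right) = -234 + 36 = -198$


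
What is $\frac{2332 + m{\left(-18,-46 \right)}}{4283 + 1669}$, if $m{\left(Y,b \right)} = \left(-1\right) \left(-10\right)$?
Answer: $\frac{1171}{2976} \approx 0.39348$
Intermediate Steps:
$m{\left(Y,b \right)} = 10$
$\frac{2332 + m{\left(-18,-46 \right)}}{4283 + 1669} = \frac{2332 + 10}{4283 + 1669} = \frac{2342}{5952} = 2342 \cdot \frac{1}{5952} = \frac{1171}{2976}$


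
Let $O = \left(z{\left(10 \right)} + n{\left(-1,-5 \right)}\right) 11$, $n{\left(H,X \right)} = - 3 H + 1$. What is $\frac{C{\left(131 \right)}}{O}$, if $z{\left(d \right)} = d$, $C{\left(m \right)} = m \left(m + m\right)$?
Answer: $\frac{17161}{77} \approx 222.87$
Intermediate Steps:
$C{\left(m \right)} = 2 m^{2}$ ($C{\left(m \right)} = m 2 m = 2 m^{2}$)
$n{\left(H,X \right)} = 1 - 3 H$
$O = 154$ ($O = \left(10 + \left(1 - -3\right)\right) 11 = \left(10 + \left(1 + 3\right)\right) 11 = \left(10 + 4\right) 11 = 14 \cdot 11 = 154$)
$\frac{C{\left(131 \right)}}{O} = \frac{2 \cdot 131^{2}}{154} = 2 \cdot 17161 \cdot \frac{1}{154} = 34322 \cdot \frac{1}{154} = \frac{17161}{77}$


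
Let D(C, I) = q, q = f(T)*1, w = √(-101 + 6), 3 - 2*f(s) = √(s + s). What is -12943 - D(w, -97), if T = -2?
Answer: -25889/2 + I ≈ -12945.0 + 1.0*I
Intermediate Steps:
f(s) = 3/2 - √2*√s/2 (f(s) = 3/2 - √(s + s)/2 = 3/2 - √2*√s/2)
w = I*√95 (w = √(-95) = I*√95 ≈ 9.7468*I)
q = 3/2 - I (q = (3/2 - √2*√(-2)/2)*1 = (3/2 - √2*I*√2/2)*1 = (3/2 - I)*1 = 3/2 - I ≈ 1.5 - 1.0*I)
D(C, I) = 3/2 - I
-12943 - D(w, -97) = -12943 - (3/2 - I) = -12943 + (-3/2 + I) = -25889/2 + I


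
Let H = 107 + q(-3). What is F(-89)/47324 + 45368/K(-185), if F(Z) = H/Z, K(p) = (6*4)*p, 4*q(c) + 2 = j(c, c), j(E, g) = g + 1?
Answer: -11942690393/1168784490 ≈ -10.218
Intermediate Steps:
j(E, g) = 1 + g
q(c) = -¼ + c/4 (q(c) = -½ + (1 + c)/4 = -½ + (¼ + c/4) = -¼ + c/4)
K(p) = 24*p
H = 106 (H = 107 + (-¼ + (¼)*(-3)) = 107 + (-¼ - ¾) = 107 - 1 = 106)
F(Z) = 106/Z
F(-89)/47324 + 45368/K(-185) = (106/(-89))/47324 + 45368/((24*(-185))) = (106*(-1/89))*(1/47324) + 45368/(-4440) = -106/89*1/47324 + 45368*(-1/4440) = -53/2105918 - 5671/555 = -11942690393/1168784490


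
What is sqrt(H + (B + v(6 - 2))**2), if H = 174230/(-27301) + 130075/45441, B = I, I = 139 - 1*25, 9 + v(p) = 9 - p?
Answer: sqrt(1899509707423798545)/12531159 ≈ 109.98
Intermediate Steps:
v(p) = -p (v(p) = -9 + (9 - p) = -p)
I = 114 (I = 139 - 25 = 114)
B = 114
H = -396909805/112780431 (H = 174230*(-1/27301) + 130075*(1/45441) = -174230/27301 + 11825/4131 = -396909805/112780431 ≈ -3.5193)
sqrt(H + (B + v(6 - 2))**2) = sqrt(-396909805/112780431 + (114 - (6 - 2))**2) = sqrt(-396909805/112780431 + (114 - 1*4)**2) = sqrt(-396909805/112780431 + (114 - 4)**2) = sqrt(-396909805/112780431 + 110**2) = sqrt(-396909805/112780431 + 12100) = sqrt(1364246305295/112780431) = sqrt(1899509707423798545)/12531159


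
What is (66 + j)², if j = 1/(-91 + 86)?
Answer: 108241/25 ≈ 4329.6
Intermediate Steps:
j = -⅕ (j = 1/(-5) = -⅕ ≈ -0.20000)
(66 + j)² = (66 - ⅕)² = (329/5)² = 108241/25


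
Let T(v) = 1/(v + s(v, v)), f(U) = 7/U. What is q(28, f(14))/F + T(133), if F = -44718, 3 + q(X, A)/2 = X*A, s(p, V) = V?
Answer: 19433/5947494 ≈ 0.0032674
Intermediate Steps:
q(X, A) = -6 + 2*A*X (q(X, A) = -6 + 2*(X*A) = -6 + 2*(A*X) = -6 + 2*A*X)
T(v) = 1/(2*v) (T(v) = 1/(v + v) = 1/(2*v))
q(28, f(14))/F + T(133) = (-6 + 2*(7/14)*28)/(-44718) + (1/2)/133 = (-6 + 2*(7*(1/14))*28)*(-1/44718) + (1/2)*(1/133) = (-6 + 2*(1/2)*28)*(-1/44718) + 1/266 = (-6 + 28)*(-1/44718) + 1/266 = 22*(-1/44718) + 1/266 = -11/22359 + 1/266 = 19433/5947494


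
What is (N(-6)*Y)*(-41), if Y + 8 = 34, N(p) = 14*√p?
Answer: -14924*I*√6 ≈ -36556.0*I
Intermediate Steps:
Y = 26 (Y = -8 + 34 = 26)
(N(-6)*Y)*(-41) = ((14*√(-6))*26)*(-41) = ((14*(I*√6))*26)*(-41) = ((14*I*√6)*26)*(-41) = (364*I*√6)*(-41) = -14924*I*√6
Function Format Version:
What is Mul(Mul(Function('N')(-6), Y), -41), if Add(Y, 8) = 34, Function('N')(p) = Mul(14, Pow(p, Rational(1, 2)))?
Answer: Mul(-14924, I, Pow(6, Rational(1, 2))) ≈ Mul(-36556., I)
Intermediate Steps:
Y = 26 (Y = Add(-8, 34) = 26)
Mul(Mul(Function('N')(-6), Y), -41) = Mul(Mul(Mul(14, Pow(-6, Rational(1, 2))), 26), -41) = Mul(Mul(Mul(14, Mul(I, Pow(6, Rational(1, 2)))), 26), -41) = Mul(Mul(Mul(14, I, Pow(6, Rational(1, 2))), 26), -41) = Mul(Mul(364, I, Pow(6, Rational(1, 2))), -41) = Mul(-14924, I, Pow(6, Rational(1, 2)))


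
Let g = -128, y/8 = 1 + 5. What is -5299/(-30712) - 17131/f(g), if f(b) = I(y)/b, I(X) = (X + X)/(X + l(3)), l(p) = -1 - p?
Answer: 92598415769/92136 ≈ 1.0050e+6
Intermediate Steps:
y = 48 (y = 8*(1 + 5) = 8*6 = 48)
I(X) = 2*X/(-4 + X) (I(X) = (X + X)/(X + (-1 - 1*3)) = (2*X)/(X + (-1 - 3)) = (2*X)/(X - 4) = (2*X)/(-4 + X) = 2*X/(-4 + X))
f(b) = 24/(11*b) (f(b) = (2*48/(-4 + 48))/b = (2*48/44)/b = (2*48*(1/44))/b = 24/(11*b))
-5299/(-30712) - 17131/f(g) = -5299/(-30712) - 17131/((24/11)/(-128)) = -5299*(-1/30712) - 17131/((24/11)*(-1/128)) = 5299/30712 - 17131/(-3/176) = 5299/30712 - 17131*(-176/3) = 5299/30712 + 3015056/3 = 92598415769/92136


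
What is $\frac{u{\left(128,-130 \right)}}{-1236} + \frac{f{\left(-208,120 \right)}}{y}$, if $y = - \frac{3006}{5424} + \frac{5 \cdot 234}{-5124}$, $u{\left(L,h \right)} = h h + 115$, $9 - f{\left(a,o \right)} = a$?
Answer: $- \frac{36223882567}{124451604} \approx -291.07$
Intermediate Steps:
$f{\left(a,o \right)} = 9 - a$
$u{\left(L,h \right)} = 115 + h^{2}$ ($u{\left(L,h \right)} = h^{2} + 115 = 115 + h^{2}$)
$y = - \frac{302067}{386008}$ ($y = \left(-3006\right) \frac{1}{5424} + 1170 \left(- \frac{1}{5124}\right) = - \frac{501}{904} - \frac{195}{854} = - \frac{302067}{386008} \approx -0.78254$)
$\frac{u{\left(128,-130 \right)}}{-1236} + \frac{f{\left(-208,120 \right)}}{y} = \frac{115 + \left(-130\right)^{2}}{-1236} + \frac{9 - -208}{- \frac{302067}{386008}} = \left(115 + 16900\right) \left(- \frac{1}{1236}\right) + \left(9 + 208\right) \left(- \frac{386008}{302067}\right) = 17015 \left(- \frac{1}{1236}\right) + 217 \left(- \frac{386008}{302067}\right) = - \frac{17015}{1236} - \frac{83763736}{302067} = - \frac{36223882567}{124451604}$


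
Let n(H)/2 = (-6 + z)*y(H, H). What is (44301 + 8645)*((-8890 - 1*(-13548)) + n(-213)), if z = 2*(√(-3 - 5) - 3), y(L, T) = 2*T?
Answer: 787942372 - 180439968*I*√2 ≈ 7.8794e+8 - 2.5518e+8*I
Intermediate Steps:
z = -6 + 4*I*√2 (z = 2*(√(-8) - 3) = 2*(2*I*√2 - 3) = 2*(-3 + 2*I*√2) = -6 + 4*I*√2 ≈ -6.0 + 5.6569*I)
n(H) = 4*H*(-12 + 4*I*√2) (n(H) = 2*((-6 + (-6 + 4*I*√2))*(2*H)) = 2*((-12 + 4*I*√2)*(2*H)) = 2*(2*H*(-12 + 4*I*√2)) = 4*H*(-12 + 4*I*√2))
(44301 + 8645)*((-8890 - 1*(-13548)) + n(-213)) = (44301 + 8645)*((-8890 - 1*(-13548)) + 16*(-213)*(-3 + I*√2)) = 52946*((-8890 + 13548) + (10224 - 3408*I*√2)) = 52946*(4658 + (10224 - 3408*I*√2)) = 52946*(14882 - 3408*I*√2) = 787942372 - 180439968*I*√2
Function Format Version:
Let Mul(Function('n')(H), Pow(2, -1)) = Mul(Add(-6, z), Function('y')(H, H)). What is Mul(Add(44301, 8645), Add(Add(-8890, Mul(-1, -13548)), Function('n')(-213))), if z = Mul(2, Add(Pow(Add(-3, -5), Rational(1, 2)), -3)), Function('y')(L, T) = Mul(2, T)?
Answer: Add(787942372, Mul(-180439968, I, Pow(2, Rational(1, 2)))) ≈ Add(7.8794e+8, Mul(-2.5518e+8, I))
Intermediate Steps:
z = Add(-6, Mul(4, I, Pow(2, Rational(1, 2)))) (z = Mul(2, Add(Pow(-8, Rational(1, 2)), -3)) = Mul(2, Add(Mul(2, I, Pow(2, Rational(1, 2))), -3)) = Mul(2, Add(-3, Mul(2, I, Pow(2, Rational(1, 2))))) = Add(-6, Mul(4, I, Pow(2, Rational(1, 2)))) ≈ Add(-6.0000, Mul(5.6569, I)))
Function('n')(H) = Mul(4, H, Add(-12, Mul(4, I, Pow(2, Rational(1, 2))))) (Function('n')(H) = Mul(2, Mul(Add(-6, Add(-6, Mul(4, I, Pow(2, Rational(1, 2))))), Mul(2, H))) = Mul(2, Mul(Add(-12, Mul(4, I, Pow(2, Rational(1, 2)))), Mul(2, H))) = Mul(2, Mul(2, H, Add(-12, Mul(4, I, Pow(2, Rational(1, 2)))))) = Mul(4, H, Add(-12, Mul(4, I, Pow(2, Rational(1, 2))))))
Mul(Add(44301, 8645), Add(Add(-8890, Mul(-1, -13548)), Function('n')(-213))) = Mul(Add(44301, 8645), Add(Add(-8890, Mul(-1, -13548)), Mul(16, -213, Add(-3, Mul(I, Pow(2, Rational(1, 2))))))) = Mul(52946, Add(Add(-8890, 13548), Add(10224, Mul(-3408, I, Pow(2, Rational(1, 2)))))) = Mul(52946, Add(4658, Add(10224, Mul(-3408, I, Pow(2, Rational(1, 2)))))) = Mul(52946, Add(14882, Mul(-3408, I, Pow(2, Rational(1, 2))))) = Add(787942372, Mul(-180439968, I, Pow(2, Rational(1, 2))))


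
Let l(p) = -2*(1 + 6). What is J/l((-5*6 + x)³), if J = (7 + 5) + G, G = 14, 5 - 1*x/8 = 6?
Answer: -13/7 ≈ -1.8571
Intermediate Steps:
x = -8 (x = 40 - 8*6 = 40 - 48 = -8)
l(p) = -14 (l(p) = -2*7 = -14)
J = 26 (J = (7 + 5) + 14 = 12 + 14 = 26)
J/l((-5*6 + x)³) = 26/(-14) = 26*(-1/14) = -13/7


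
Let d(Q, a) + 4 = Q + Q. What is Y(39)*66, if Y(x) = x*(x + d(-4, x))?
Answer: 69498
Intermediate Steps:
d(Q, a) = -4 + 2*Q (d(Q, a) = -4 + (Q + Q) = -4 + 2*Q)
Y(x) = x*(-12 + x) (Y(x) = x*(x + (-4 + 2*(-4))) = x*(x + (-4 - 8)) = x*(x - 12) = x*(-12 + x))
Y(39)*66 = (39*(-12 + 39))*66 = (39*27)*66 = 1053*66 = 69498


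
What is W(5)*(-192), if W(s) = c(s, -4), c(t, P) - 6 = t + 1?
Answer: -2304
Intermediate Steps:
c(t, P) = 7 + t (c(t, P) = 6 + (t + 1) = 6 + (1 + t) = 7 + t)
W(s) = 7 + s
W(5)*(-192) = (7 + 5)*(-192) = 12*(-192) = -2304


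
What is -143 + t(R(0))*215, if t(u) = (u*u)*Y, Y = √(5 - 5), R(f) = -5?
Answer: -143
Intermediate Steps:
Y = 0 (Y = √0 = 0)
t(u) = 0 (t(u) = (u*u)*0 = u²*0 = 0)
-143 + t(R(0))*215 = -143 + 0*215 = -143 + 0 = -143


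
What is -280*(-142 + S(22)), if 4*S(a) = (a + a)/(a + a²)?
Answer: 914340/23 ≈ 39754.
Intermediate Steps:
S(a) = a/(2*(a + a²)) (S(a) = ((a + a)/(a + a²))/4 = ((2*a)/(a + a²))/4 = (2*a/(a + a²))/4 = a/(2*(a + a²)))
-280*(-142 + S(22)) = -280*(-142 + 1/(2*(1 + 22))) = -280*(-142 + (½)/23) = -280*(-142 + (½)*(1/23)) = -280*(-142 + 1/46) = -280*(-6531/46) = 914340/23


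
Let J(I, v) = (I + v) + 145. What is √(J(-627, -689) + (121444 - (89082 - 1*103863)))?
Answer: 3*√15006 ≈ 367.50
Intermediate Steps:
J(I, v) = 145 + I + v
√(J(-627, -689) + (121444 - (89082 - 1*103863))) = √((145 - 627 - 689) + (121444 - (89082 - 1*103863))) = √(-1171 + (121444 - (89082 - 103863))) = √(-1171 + (121444 - 1*(-14781))) = √(-1171 + (121444 + 14781)) = √(-1171 + 136225) = √135054 = 3*√15006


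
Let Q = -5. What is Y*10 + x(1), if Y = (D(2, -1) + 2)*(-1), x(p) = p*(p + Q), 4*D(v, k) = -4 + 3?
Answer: -43/2 ≈ -21.500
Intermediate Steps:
D(v, k) = -¼ (D(v, k) = (-4 + 3)/4 = (¼)*(-1) = -¼)
x(p) = p*(-5 + p) (x(p) = p*(p - 5) = p*(-5 + p))
Y = -7/4 (Y = (-¼ + 2)*(-1) = (7/4)*(-1) = -7/4 ≈ -1.7500)
Y*10 + x(1) = -7/4*10 + 1*(-5 + 1) = -35/2 + 1*(-4) = -35/2 - 4 = -43/2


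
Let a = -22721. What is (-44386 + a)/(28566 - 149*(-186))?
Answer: -22369/18760 ≈ -1.1924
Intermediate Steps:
(-44386 + a)/(28566 - 149*(-186)) = (-44386 - 22721)/(28566 - 149*(-186)) = -67107/(28566 + 27714) = -67107/56280 = -67107*1/56280 = -22369/18760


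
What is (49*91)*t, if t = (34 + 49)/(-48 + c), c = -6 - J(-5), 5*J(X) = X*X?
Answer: -370097/59 ≈ -6272.8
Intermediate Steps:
J(X) = X²/5 (J(X) = (X*X)/5 = X²/5)
c = -11 (c = -6 - (-5)²/5 = -6 - 25/5 = -6 - 1*5 = -6 - 5 = -11)
t = -83/59 (t = (34 + 49)/(-48 - 11) = 83/(-59) = 83*(-1/59) = -83/59 ≈ -1.4068)
(49*91)*t = (49*91)*(-83/59) = 4459*(-83/59) = -370097/59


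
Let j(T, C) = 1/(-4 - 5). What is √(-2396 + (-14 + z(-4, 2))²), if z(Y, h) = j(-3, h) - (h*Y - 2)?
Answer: I*√192707/9 ≈ 48.776*I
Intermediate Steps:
j(T, C) = -⅑ (j(T, C) = 1/(-9) = -⅑)
z(Y, h) = 17/9 - Y*h (z(Y, h) = -⅑ - (h*Y - 2) = -⅑ - (Y*h - 2) = -⅑ - (-2 + Y*h) = -⅑ + (2 - Y*h) = 17/9 - Y*h)
√(-2396 + (-14 + z(-4, 2))²) = √(-2396 + (-14 + (17/9 - 1*(-4)*2))²) = √(-2396 + (-14 + (17/9 + 8))²) = √(-2396 + (-14 + 89/9)²) = √(-2396 + (-37/9)²) = √(-2396 + 1369/81) = √(-192707/81) = I*√192707/9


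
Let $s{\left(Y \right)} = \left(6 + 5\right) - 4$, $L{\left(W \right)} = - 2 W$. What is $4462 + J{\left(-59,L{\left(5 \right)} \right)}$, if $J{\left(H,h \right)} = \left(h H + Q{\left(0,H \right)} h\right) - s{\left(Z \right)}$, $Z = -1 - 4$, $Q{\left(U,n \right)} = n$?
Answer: $5635$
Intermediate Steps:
$Z = -5$
$s{\left(Y \right)} = 7$ ($s{\left(Y \right)} = 11 - 4 = 7$)
$J{\left(H,h \right)} = -7 + 2 H h$ ($J{\left(H,h \right)} = \left(h H + H h\right) - 7 = \left(H h + H h\right) - 7 = 2 H h - 7 = -7 + 2 H h$)
$4462 + J{\left(-59,L{\left(5 \right)} \right)} = 4462 - \left(7 + 118 \left(\left(-2\right) 5\right)\right) = 4462 - \left(7 + 118 \left(-10\right)\right) = 4462 + \left(-7 + 1180\right) = 4462 + 1173 = 5635$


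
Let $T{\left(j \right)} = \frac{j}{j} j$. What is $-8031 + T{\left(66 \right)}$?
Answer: $-7965$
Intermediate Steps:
$T{\left(j \right)} = j$ ($T{\left(j \right)} = 1 j = j$)
$-8031 + T{\left(66 \right)} = -8031 + 66 = -7965$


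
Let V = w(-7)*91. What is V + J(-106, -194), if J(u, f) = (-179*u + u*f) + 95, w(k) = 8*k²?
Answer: 75305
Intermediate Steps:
J(u, f) = 95 - 179*u + f*u (J(u, f) = (-179*u + f*u) + 95 = 95 - 179*u + f*u)
V = 35672 (V = (8*(-7)²)*91 = (8*49)*91 = 392*91 = 35672)
V + J(-106, -194) = 35672 + (95 - 179*(-106) - 194*(-106)) = 35672 + (95 + 18974 + 20564) = 35672 + 39633 = 75305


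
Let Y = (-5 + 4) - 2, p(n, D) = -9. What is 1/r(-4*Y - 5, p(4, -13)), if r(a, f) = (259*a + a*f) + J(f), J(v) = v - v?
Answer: 1/1750 ≈ 0.00057143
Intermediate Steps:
Y = -3 (Y = -1 - 2 = -3)
J(v) = 0
r(a, f) = 259*a + a*f (r(a, f) = (259*a + a*f) + 0 = 259*a + a*f)
1/r(-4*Y - 5, p(4, -13)) = 1/((-4*(-3) - 5)*(259 - 9)) = 1/((12 - 5)*250) = 1/(7*250) = 1/1750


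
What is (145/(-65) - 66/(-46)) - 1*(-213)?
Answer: 63449/299 ≈ 212.20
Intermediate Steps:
(145/(-65) - 66/(-46)) - 1*(-213) = (145*(-1/65) - 66*(-1/46)) + 213 = (-29/13 + 33/23) + 213 = -238/299 + 213 = 63449/299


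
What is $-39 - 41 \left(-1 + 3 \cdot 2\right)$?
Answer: $-244$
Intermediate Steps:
$-39 - 41 \left(-1 + 3 \cdot 2\right) = -39 - 41 \left(-1 + 6\right) = -39 - 205 = -244$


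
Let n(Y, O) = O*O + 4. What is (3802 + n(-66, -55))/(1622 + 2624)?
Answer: 621/386 ≈ 1.6088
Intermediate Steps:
n(Y, O) = 4 + O² (n(Y, O) = O² + 4 = 4 + O²)
(3802 + n(-66, -55))/(1622 + 2624) = (3802 + (4 + (-55)²))/(1622 + 2624) = (3802 + (4 + 3025))/4246 = (3802 + 3029)*(1/4246) = 6831*(1/4246) = 621/386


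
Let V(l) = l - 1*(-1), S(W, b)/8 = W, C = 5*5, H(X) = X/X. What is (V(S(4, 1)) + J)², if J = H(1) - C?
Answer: 81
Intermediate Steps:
H(X) = 1
C = 25
S(W, b) = 8*W
J = -24 (J = 1 - 1*25 = 1 - 25 = -24)
V(l) = 1 + l (V(l) = l + 1 = 1 + l)
(V(S(4, 1)) + J)² = ((1 + 8*4) - 24)² = ((1 + 32) - 24)² = (33 - 24)² = 9² = 81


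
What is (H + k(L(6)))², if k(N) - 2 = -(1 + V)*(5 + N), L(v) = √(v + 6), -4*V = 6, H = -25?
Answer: 1693/4 - 41*√3 ≈ 352.24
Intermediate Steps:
V = -3/2 (V = -¼*6 = -3/2 ≈ -1.5000)
L(v) = √(6 + v)
k(N) = 9/2 + N/2 (k(N) = 2 - (1 - 3/2)*(5 + N) = 2 - (-1)*(5 + N)/2 = 2 - (-5/2 - N/2) = 2 + (5/2 + N/2) = 9/2 + N/2)
(H + k(L(6)))² = (-25 + (9/2 + √(6 + 6)/2))² = (-25 + (9/2 + √12/2))² = (-25 + (9/2 + (2*√3)/2))² = (-25 + (9/2 + √3))² = (-41/2 + √3)²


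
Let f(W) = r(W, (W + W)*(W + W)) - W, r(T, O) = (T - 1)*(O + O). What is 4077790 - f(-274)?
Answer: 169244716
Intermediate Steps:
r(T, O) = 2*O*(-1 + T) (r(T, O) = (-1 + T)*(2*O) = 2*O*(-1 + T))
f(W) = -W + 8*W²*(-1 + W) (f(W) = 2*((W + W)*(W + W))*(-1 + W) - W = 2*((2*W)*(2*W))*(-1 + W) - W = 2*(4*W²)*(-1 + W) - W = 8*W²*(-1 + W) - W = -W + 8*W²*(-1 + W))
4077790 - f(-274) = 4077790 - (-274)*(-1 + 8*(-274)*(-1 - 274)) = 4077790 - (-274)*(-1 + 8*(-274)*(-275)) = 4077790 - (-274)*(-1 + 602800) = 4077790 - (-274)*602799 = 4077790 - 1*(-165166926) = 4077790 + 165166926 = 169244716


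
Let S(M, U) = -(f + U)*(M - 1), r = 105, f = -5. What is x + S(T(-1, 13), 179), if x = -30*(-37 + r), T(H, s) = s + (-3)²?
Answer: -5694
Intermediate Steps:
T(H, s) = 9 + s (T(H, s) = s + 9 = 9 + s)
S(M, U) = -(-1 + M)*(-5 + U) (S(M, U) = -(-5 + U)*(M - 1) = -(-5 + U)*(-1 + M) = -(-1 + M)*(-5 + U))
x = -2040 (x = -30*(-37 + 105) = -30*68 = -2040)
x + S(T(-1, 13), 179) = -2040 + (-5 + 179 + 5*(9 + 13) - 1*(9 + 13)*179) = -2040 + (-5 + 179 + 5*22 - 1*22*179) = -2040 + (-5 + 179 + 110 - 3938) = -2040 - 3654 = -5694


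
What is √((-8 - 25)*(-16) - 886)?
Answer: I*√358 ≈ 18.921*I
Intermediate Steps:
√((-8 - 25)*(-16) - 886) = √(-33*(-16) - 886) = √(528 - 886) = √(-358) = I*√358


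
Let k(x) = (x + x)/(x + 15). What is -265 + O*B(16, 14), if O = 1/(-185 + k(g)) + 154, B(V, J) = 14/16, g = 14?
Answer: -5561357/42696 ≈ -130.25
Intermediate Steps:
k(x) = 2*x/(15 + x) (k(x) = (2*x)/(15 + x) = 2*x/(15 + x))
B(V, J) = 7/8 (B(V, J) = 14*(1/16) = 7/8)
O = 821869/5337 (O = 1/(-185 + 2*14/(15 + 14)) + 154 = 1/(-185 + 2*14/29) + 154 = 1/(-185 + 2*14*(1/29)) + 154 = 1/(-185 + 28/29) + 154 = 1/(-5337/29) + 154 = -29/5337 + 154 = 821869/5337 ≈ 153.99)
-265 + O*B(16, 14) = -265 + (821869/5337)*(7/8) = -265 + 5753083/42696 = -5561357/42696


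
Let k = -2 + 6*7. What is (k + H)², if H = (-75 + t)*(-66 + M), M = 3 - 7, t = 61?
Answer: 1040400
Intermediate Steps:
M = -4
H = 980 (H = (-75 + 61)*(-66 - 4) = -14*(-70) = 980)
k = 40 (k = -2 + 42 = 40)
(k + H)² = (40 + 980)² = 1020² = 1040400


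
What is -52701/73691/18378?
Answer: -17567/451431066 ≈ -3.8914e-5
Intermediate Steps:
-52701/73691/18378 = -52701*1/73691*(1/18378) = -52701/73691*1/18378 = -17567/451431066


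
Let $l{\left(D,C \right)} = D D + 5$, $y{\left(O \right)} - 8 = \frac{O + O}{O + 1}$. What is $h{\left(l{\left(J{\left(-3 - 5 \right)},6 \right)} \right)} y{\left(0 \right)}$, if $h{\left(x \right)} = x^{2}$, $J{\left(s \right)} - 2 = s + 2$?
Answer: $3528$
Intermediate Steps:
$J{\left(s \right)} = 4 + s$ ($J{\left(s \right)} = 2 + \left(s + 2\right) = 2 + \left(2 + s\right) = 4 + s$)
$y{\left(O \right)} = 8 + \frac{2 O}{1 + O}$ ($y{\left(O \right)} = 8 + \frac{O + O}{O + 1} = 8 + \frac{2 O}{1 + O}$)
$l{\left(D,C \right)} = 5 + D^{2}$ ($l{\left(D,C \right)} = D^{2} + 5 = 5 + D^{2}$)
$h{\left(l{\left(J{\left(-3 - 5 \right)},6 \right)} \right)} y{\left(0 \right)} = \left(5 + \left(4 - 8\right)^{2}\right)^{2} \frac{2 \left(4 + 5 \cdot 0\right)}{1 + 0} = \left(5 + \left(4 - 8\right)^{2}\right)^{2} \frac{2 \left(4 + 0\right)}{1} = \left(5 + \left(4 - 8\right)^{2}\right)^{2} \cdot 2 \cdot 1 \cdot 4 = \left(5 + \left(-4\right)^{2}\right)^{2} \cdot 8 = \left(5 + 16\right)^{2} \cdot 8 = 21^{2} \cdot 8 = 441 \cdot 8 = 3528$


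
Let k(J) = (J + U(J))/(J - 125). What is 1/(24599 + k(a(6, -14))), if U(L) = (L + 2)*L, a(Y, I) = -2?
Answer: 127/3124075 ≈ 4.0652e-5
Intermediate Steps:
U(L) = L*(2 + L) (U(L) = (2 + L)*L = L*(2 + L))
k(J) = (J + J*(2 + J))/(-125 + J) (k(J) = (J + J*(2 + J))/(J - 125) = (J + J*(2 + J))/(-125 + J))
1/(24599 + k(a(6, -14))) = 1/(24599 - 2*(3 - 2)/(-125 - 2)) = 1/(24599 - 2*1/(-127)) = 1/(24599 - 2*(-1/127)*1) = 1/(24599 + 2/127) = 1/(3124075/127) = 127/3124075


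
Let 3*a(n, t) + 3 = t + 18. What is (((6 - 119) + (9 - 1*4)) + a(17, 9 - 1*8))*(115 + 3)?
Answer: -36344/3 ≈ -12115.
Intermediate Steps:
a(n, t) = 5 + t/3 (a(n, t) = -1 + (t + 18)/3 = -1 + (18 + t)/3 = -1 + (6 + t/3) = 5 + t/3)
(((6 - 119) + (9 - 1*4)) + a(17, 9 - 1*8))*(115 + 3) = (((6 - 119) + (9 - 1*4)) + (5 + (9 - 1*8)/3))*(115 + 3) = ((-113 + (9 - 4)) + (5 + (9 - 8)/3))*118 = ((-113 + 5) + (5 + (1/3)*1))*118 = (-108 + (5 + 1/3))*118 = (-108 + 16/3)*118 = -308/3*118 = -36344/3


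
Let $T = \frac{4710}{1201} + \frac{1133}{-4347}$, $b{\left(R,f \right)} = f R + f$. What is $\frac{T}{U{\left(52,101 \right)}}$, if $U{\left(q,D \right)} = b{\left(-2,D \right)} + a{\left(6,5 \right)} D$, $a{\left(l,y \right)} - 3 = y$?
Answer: $\frac{19113637}{3691068129} \approx 0.0051783$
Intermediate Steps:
$a{\left(l,y \right)} = 3 + y$
$b{\left(R,f \right)} = f + R f$ ($b{\left(R,f \right)} = R f + f = f + R f$)
$U{\left(q,D \right)} = 7 D$ ($U{\left(q,D \right)} = D \left(1 - 2\right) + \left(3 + 5\right) D = D \left(-1\right) + 8 D = - D + 8 D = 7 D$)
$T = \frac{19113637}{5220747}$ ($T = 4710 \cdot \frac{1}{1201} + 1133 \left(- \frac{1}{4347}\right) = \frac{4710}{1201} - \frac{1133}{4347} = \frac{19113637}{5220747} \approx 3.6611$)
$\frac{T}{U{\left(52,101 \right)}} = \frac{19113637}{5220747 \cdot 7 \cdot 101} = \frac{19113637}{5220747 \cdot 707} = \frac{19113637}{5220747} \cdot \frac{1}{707} = \frac{19113637}{3691068129}$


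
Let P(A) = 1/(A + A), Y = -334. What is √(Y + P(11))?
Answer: I*√161634/22 ≈ 18.274*I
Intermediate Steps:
P(A) = 1/(2*A)
√(Y + P(11)) = √(-334 + (½)/11) = √(-334 + (½)*(1/11)) = √(-334 + 1/22) = √(-7347/22) = I*√161634/22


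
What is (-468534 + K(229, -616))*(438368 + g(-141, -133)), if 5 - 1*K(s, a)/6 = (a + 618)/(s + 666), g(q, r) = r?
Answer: -36751359280524/179 ≈ -2.0531e+11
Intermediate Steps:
K(s, a) = 30 - 6*(618 + a)/(666 + s) (K(s, a) = 30 - 6*(a + 618)/(s + 666) = 30 - 6*(618 + a)/(666 + s))
(-468534 + K(229, -616))*(438368 + g(-141, -133)) = (-468534 + 6*(2712 - 1*(-616) + 5*229)/(666 + 229))*(438368 - 133) = (-468534 + 6*(2712 + 616 + 1145)/895)*438235 = (-468534 + 6*(1/895)*4473)*438235 = (-468534 + 26838/895)*438235 = -419311092/895*438235 = -36751359280524/179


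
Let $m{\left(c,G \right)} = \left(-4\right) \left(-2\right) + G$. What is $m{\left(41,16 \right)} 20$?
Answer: $480$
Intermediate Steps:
$m{\left(c,G \right)} = 8 + G$
$m{\left(41,16 \right)} 20 = \left(8 + 16\right) 20 = 24 \cdot 20 = 480$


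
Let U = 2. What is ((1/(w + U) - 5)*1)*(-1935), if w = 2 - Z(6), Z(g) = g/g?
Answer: 9030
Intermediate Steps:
Z(g) = 1
w = 1 (w = 2 - 1*1 = 2 - 1 = 1)
((1/(w + U) - 5)*1)*(-1935) = ((1/(1 + 2) - 5)*1)*(-1935) = ((1/3 - 5)*1)*(-1935) = -14/3*1*(-1935) = -14/3*(-1935) = 9030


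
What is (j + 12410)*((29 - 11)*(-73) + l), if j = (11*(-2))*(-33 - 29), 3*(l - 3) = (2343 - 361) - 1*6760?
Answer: -119985314/3 ≈ -3.9995e+7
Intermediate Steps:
l = -4769/3 (l = 3 + ((2343 - 361) - 1*6760)/3 = 3 + (1982 - 6760)/3 = 3 + (⅓)*(-4778) = 3 - 4778/3 = -4769/3 ≈ -1589.7)
j = 1364 (j = -22*(-62) = 1364)
(j + 12410)*((29 - 11)*(-73) + l) = (1364 + 12410)*((29 - 11)*(-73) - 4769/3) = 13774*(18*(-73) - 4769/3) = 13774*(-1314 - 4769/3) = 13774*(-8711/3) = -119985314/3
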